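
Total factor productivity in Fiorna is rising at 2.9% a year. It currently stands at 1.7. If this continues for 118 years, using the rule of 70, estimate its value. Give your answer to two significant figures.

about 50

It doubles every 70/2.9 ≈ 24.14 years, so 118 years is 4.89 doublings.
2^4.89 ≈ 29.65; 1.7 × 29.65 ≈ 50.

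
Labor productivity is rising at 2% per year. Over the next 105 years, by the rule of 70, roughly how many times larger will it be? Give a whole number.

about 8 times

70/2 ≈ 35.00 years per doubling.
105 years fits 3 doublings: 2^3 = 8.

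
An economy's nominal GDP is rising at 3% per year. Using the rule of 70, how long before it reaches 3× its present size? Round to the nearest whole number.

37 years

One doubling takes 70/3 = 23.33 years.
3× is log₂ 3 ≈ 1.58 doublings, so ≈ 1.58 × 23.33 = 37 years.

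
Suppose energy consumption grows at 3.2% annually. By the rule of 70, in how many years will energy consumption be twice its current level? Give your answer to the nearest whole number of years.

about 22 years

70/3.2 ≈ 21.88, so it doubles roughly every 22 years.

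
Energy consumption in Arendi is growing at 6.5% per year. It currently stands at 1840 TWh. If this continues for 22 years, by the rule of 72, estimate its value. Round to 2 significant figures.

approximately 7300 TWh

Doubling time ≈ 72/6.5 = 11.08 years.
22 years is 22/11.08 ≈ 1.99 doublings, a factor of 2^1.99 ≈ 3.97.
1840 × 3.97 ≈ 7300 TWh.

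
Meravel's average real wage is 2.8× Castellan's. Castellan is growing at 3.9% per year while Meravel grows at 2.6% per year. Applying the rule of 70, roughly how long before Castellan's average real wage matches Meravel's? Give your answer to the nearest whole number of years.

approximately 80 years

Castellan gains on Meravel at 3.9% − 2.6% = 1.3 points a year.
At that relative rate the gap halves every 70/1.3 ≈ 53.85 years.
A 2.8× gap takes log₂(2.8) ≈ 1.49 halvings to close: 1.49 × 53.85 ≈ 80 years.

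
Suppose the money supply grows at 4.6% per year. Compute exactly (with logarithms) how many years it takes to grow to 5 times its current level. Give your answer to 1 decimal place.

t = ln(5) / ln(1 + 0.046) = 1.6094 / 0.044973 ≈ 35.79.

35.8 years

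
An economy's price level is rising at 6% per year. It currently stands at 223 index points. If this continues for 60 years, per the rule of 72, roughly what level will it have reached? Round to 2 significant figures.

Doubling time ≈ 72/6 = 12.00 years.
60 years is 60/12.00 ≈ 5.00 doublings, a factor of 2^5.00 ≈ 32.00.
223 × 32.00 ≈ 7100 index points.

approximately 7100 index points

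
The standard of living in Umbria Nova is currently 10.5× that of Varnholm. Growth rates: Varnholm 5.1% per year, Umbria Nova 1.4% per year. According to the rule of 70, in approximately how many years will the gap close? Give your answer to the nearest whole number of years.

The growth-rate gap is 5.1% − 1.4% = 3.7 percentage points.
So the ratio between them halves every 70/3.7 ≈ 18.92 years.
A 10.5× gap takes log₂(10.5) ≈ 3.39 halvings to close: 3.39 × 18.92 ≈ 64 years.

≈ 64 years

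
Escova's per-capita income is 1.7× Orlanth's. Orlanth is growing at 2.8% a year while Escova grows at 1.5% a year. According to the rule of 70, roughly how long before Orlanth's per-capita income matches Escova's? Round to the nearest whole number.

41 years

The growth-rate gap is 2.8% − 1.5% = 1.3 percentage points.
So the ratio between them halves every 70/1.3 ≈ 53.85 years.
A 1.7× gap takes log₂(1.7) ≈ 0.77 halvings to close: 0.77 × 53.85 ≈ 41 years.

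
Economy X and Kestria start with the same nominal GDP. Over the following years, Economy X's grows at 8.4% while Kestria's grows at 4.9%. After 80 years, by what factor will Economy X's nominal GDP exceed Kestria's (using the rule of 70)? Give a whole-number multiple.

Only the 3.5-point difference matters.
70/3.5 ≈ 20.00 years per doubling of the ratio; 80 years gives 4.00 doublings, so ≈ 16×.

approximately 16 times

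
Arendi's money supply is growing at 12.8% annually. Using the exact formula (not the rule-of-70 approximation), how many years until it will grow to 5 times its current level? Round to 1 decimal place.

13.4 years

t = ln(5) / ln(1 + 0.128) = 1.6094 / 0.120446 ≈ 13.36.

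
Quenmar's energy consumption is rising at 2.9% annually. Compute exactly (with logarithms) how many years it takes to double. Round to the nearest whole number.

t = ln(2) / ln(1 + 0.029) = 0.6931 / 0.028587 ≈ 24.25.
≈ 24 years.

24 years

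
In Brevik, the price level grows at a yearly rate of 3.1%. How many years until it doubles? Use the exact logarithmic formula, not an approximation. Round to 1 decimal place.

22.7 years

t = ln(2) / ln(1 + 0.031) = 0.6931 / 0.030529 ≈ 22.70.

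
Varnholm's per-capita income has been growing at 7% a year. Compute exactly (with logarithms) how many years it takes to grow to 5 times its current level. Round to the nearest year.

t = ln(5) / ln(1 + 0.07) = 1.6094 / 0.067659 ≈ 23.79.
≈ 24 years.

24 years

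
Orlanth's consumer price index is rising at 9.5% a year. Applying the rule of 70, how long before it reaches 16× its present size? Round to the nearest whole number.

At 9.5% it doubles every 70/9.5 ≈ 7.37 years.
16× is 4 doublings, so 4 × 7.37 ≈ 29 years.

approximately 29 years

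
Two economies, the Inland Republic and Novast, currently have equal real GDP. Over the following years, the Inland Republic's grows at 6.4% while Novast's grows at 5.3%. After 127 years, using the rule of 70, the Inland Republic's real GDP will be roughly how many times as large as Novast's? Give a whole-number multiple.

Only the 1.1-point difference matters.
70/1.1 ≈ 63.64 years per doubling of the ratio; 127 years gives 2.00 doublings, so ≈ 4×.

around 4 times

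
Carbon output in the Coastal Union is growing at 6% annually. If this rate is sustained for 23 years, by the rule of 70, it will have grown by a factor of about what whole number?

Doubling time ≈ 70/6 = 11.67 years.
23/11.67 ≈ 2 doublings, so about 2^2 = 4×.

roughly 4 times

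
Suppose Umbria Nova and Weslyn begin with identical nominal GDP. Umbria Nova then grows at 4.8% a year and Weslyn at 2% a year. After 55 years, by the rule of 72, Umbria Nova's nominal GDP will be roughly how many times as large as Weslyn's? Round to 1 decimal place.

Rate gap = 4.8% − 2% = 2.8 points.
The ratio doubles every 72/2.8 ≈ 25.71 years.
55/25.71 ≈ 2.14 doublings → ratio ≈ 2^2.14 ≈ 4.4.

≈ 4.4 times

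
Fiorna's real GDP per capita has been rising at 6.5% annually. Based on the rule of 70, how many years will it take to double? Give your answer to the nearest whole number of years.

11 years

Doubling time ≈ 70 / 6.5 = 10.77 years.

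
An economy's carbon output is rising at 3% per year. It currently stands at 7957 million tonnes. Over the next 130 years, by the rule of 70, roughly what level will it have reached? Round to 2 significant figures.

approximately 380000 million tonnes

Doubling time ≈ 70/3 = 23.33 years.
130 years is 130/23.33 ≈ 5.57 doublings, a factor of 2^5.57 ≈ 47.50.
7957 × 47.50 ≈ 380000 million tonnes.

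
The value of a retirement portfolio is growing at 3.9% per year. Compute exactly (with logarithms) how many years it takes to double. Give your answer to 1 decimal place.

18.1 years

t = ln(2) / ln(1 + 0.039) = 0.6931 / 0.038259 ≈ 18.12.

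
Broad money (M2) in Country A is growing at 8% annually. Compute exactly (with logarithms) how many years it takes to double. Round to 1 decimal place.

t = ln(2) / ln(1 + 0.08) = 0.6931 / 0.076961 ≈ 9.01.

9.0 years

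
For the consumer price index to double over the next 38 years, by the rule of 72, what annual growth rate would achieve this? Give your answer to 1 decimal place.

about 1.9%

72 / 38 ≈ 1.89, so about 1.9% a year.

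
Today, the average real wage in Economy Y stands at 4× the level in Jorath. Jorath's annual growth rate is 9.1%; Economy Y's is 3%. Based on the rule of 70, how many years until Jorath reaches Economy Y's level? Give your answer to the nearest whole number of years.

The growth-rate gap is 9.1% − 3% = 6.1 percentage points.
So the ratio between them halves every 70/6.1 ≈ 11.48 years.
A 4× gap closes after 2 halvings: 2 × 11.48 ≈ 23 years.

≈ 23 years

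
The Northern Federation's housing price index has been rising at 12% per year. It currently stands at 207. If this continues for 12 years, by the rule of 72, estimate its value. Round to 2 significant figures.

Doubling time ≈ 72/12 = 6.00 years.
12 years is 12/6.00 ≈ 2.00 doublings, a factor of 2^2.00 ≈ 4.00.
207 × 4.00 ≈ 830.

≈ 830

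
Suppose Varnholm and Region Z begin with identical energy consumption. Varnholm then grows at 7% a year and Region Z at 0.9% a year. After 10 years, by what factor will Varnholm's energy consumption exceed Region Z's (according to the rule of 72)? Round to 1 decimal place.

Only the 6.1-point difference matters.
72/6.1 ≈ 11.80 years per doubling of the ratio; 10 years gives 0.85 doublings, so ≈ 1.8×.

approximately 1.8 times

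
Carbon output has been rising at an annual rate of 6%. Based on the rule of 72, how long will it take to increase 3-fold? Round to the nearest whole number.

19 years

At 6% it doubles every 72/6 ≈ 12.00 years.
Reaching 3× takes log₂(3) ≈ 1.58 doublings.
1.58 × 12.00 ≈ 19 years.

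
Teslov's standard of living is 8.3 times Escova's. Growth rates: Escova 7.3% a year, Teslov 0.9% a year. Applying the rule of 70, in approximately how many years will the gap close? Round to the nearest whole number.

around 33 years

The growth-rate gap is 7.3% − 0.9% = 6.4 percentage points.
So the ratio between them halves every 70/6.4 ≈ 10.94 years.
An 8.3 times gap takes log₂(8.3) ≈ 3.05 halvings to close: 3.05 × 10.94 ≈ 33 years.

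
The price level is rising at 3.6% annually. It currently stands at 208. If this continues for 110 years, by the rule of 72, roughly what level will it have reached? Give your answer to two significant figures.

about 9400

It doubles every 72/3.6 ≈ 20.00 years, so 110 years is 5.50 doublings.
2^5.50 ≈ 45.25; 208 × 45.25 ≈ 9400.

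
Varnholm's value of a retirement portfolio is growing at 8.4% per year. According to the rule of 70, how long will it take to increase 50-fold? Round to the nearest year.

At 8.4% it doubles every 70/8.4 ≈ 8.33 years.
Reaching 50× takes log₂(50) ≈ 5.64 doublings.
5.64 × 8.33 ≈ 47 years.

47 years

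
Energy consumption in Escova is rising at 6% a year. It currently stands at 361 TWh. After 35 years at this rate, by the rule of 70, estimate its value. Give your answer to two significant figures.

Doubling time ≈ 70/6 = 11.67 years.
35 years is 35/11.67 ≈ 3.00 doublings, a factor of 2^3.00 ≈ 8.00.
361 × 8.00 ≈ 2900 TWh.

roughly 2900 TWh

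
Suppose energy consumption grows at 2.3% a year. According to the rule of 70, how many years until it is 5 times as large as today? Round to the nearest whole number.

71 years

One doubling takes 70/2.3 = 30.43 years.
Reaching 5× takes log₂(5) ≈ 2.32 doublings.
2.32 × 30.43 ≈ 71 years.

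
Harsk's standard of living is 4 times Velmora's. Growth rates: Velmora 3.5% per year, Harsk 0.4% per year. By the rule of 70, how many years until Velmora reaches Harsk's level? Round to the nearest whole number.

What matters is the difference: 3.1 pp.
Rule of 70 on the gap: the ratio halves every 70/3.1 ≈ 22.58 years.
A 4 times gap closes after 2 halvings: 2 × 22.58 ≈ 45 years.

roughly 45 years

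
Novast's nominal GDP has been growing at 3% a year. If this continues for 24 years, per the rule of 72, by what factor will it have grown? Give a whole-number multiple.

2 times

Doubling time ≈ 72/3 = 24.00 years.
24/24.00 ≈ 1 doubling, so about 2^1 = 2×.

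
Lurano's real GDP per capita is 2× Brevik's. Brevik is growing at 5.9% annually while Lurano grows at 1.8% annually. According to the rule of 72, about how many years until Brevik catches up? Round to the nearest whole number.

What matters is the difference: 4.1 pp.
Rule of 72 on the gap: the ratio halves every 72/4.1 ≈ 17.56 years.
A 2× gap closes after 1 halving: 1 × 17.56 ≈ 18 years.

≈ 18 years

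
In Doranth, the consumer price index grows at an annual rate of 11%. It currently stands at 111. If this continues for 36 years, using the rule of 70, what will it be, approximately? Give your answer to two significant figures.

around 5600

Doubling time ≈ 70/11 = 6.36 years.
36 years is 36/6.36 ≈ 5.66 doublings, a factor of 2^5.66 ≈ 50.56.
111 × 50.56 ≈ 5600.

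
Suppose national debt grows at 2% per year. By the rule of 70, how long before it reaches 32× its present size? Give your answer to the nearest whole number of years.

One doubling takes 70/2 = 35.00 years.
32 = 2^5, so 5 doublings → 175 years.

approximately 175 years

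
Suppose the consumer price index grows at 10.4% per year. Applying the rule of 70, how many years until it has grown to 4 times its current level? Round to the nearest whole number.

13 years

One doubling takes 70/10.4 = 6.73 years.
Getting to 4× needs 2 doublings: 2 × 6.73 ≈ 13 years.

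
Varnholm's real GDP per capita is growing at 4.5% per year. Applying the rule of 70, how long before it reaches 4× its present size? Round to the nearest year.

approximately 31 years

One doubling takes 70/4.5 = 15.56 years.
Getting to 4× needs 2 doublings: 2 × 15.56 ≈ 31 years.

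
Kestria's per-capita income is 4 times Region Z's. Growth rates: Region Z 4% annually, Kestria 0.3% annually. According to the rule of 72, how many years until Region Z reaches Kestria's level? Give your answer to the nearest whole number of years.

around 39 years

Region Z gains on Kestria at 4% − 0.3% = 3.7 points a year.
At that relative rate the gap halves every 72/3.7 ≈ 19.46 years.
A 4 times gap closes after 2 halvings: 2 × 19.46 ≈ 39 years.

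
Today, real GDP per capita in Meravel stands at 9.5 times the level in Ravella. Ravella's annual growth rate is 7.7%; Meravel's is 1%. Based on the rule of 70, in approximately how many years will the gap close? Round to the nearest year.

What matters is the difference: 6.7 pp.
Rule of 70 on the gap: the ratio halves every 70/6.7 ≈ 10.45 years.
A 9.5 times gap takes log₂(9.5) ≈ 3.25 halvings to close: 3.25 × 10.45 ≈ 34 years.

roughly 34 years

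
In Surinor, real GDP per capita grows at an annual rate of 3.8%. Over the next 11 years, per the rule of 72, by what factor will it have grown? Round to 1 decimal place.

around 1.5 times

Doubles every ≈ 18.95 years (72/3.8).
11 years is 0.58 doublings; 2^0.58 ≈ 1.5×.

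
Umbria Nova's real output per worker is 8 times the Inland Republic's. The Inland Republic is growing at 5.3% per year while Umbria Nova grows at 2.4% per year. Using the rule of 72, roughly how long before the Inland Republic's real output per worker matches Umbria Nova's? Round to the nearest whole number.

The growth-rate gap is 5.3% − 2.4% = 2.9 percentage points.
So the ratio between them halves every 72/2.9 ≈ 24.83 years.
An 8 times gap closes after 3 halvings: 3 × 24.83 ≈ 74 years.

roughly 74 years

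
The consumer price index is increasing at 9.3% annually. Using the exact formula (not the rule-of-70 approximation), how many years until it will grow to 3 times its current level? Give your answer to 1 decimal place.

t = ln(3) / ln(1 + 0.093) = 1.0986 / 0.088926 ≈ 12.35.

12.4 years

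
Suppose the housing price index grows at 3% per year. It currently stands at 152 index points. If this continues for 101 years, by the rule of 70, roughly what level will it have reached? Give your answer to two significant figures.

roughly 3100 index points

Doubling time ≈ 70/3 = 23.33 years.
101 years is 101/23.33 ≈ 4.33 doublings, a factor of 2^4.33 ≈ 20.11.
152 × 20.11 ≈ 3100 index points.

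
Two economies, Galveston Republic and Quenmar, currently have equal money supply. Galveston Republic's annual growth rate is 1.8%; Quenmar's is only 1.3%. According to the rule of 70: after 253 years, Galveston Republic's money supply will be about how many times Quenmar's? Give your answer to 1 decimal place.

roughly 3.5 times

Only the 0.5-point difference matters.
70/0.5 ≈ 140.00 years per doubling of the ratio; 253 years gives 1.81 doublings, so ≈ 3.5×.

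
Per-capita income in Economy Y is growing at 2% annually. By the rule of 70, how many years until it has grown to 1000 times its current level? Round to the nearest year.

around 349 years

Doubling time ≈ 70/2 = 35.00 years.
1000× is log₂ 1000 ≈ 9.97 doublings, so ≈ 9.97 × 35.00 = 349 years.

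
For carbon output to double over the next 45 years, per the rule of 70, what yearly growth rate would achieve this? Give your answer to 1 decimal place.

≈ 1.6%

70 / 45 ≈ 1.56, so about 1.6% per year.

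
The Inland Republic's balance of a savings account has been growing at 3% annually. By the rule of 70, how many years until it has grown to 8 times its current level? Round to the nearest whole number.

roughly 70 years

One doubling takes 70/3 = 23.33 years.
8× is 3 doublings, so 3 × 23.33 ≈ 70 years.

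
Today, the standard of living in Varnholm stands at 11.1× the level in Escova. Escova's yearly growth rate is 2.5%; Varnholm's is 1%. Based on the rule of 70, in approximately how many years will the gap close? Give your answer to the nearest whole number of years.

The growth-rate gap is 2.5% − 1% = 1.5 percentage points.
So the ratio between them halves every 70/1.5 ≈ 46.67 years.
An 11.1× gap takes log₂(11.1) ≈ 3.47 halvings to close: 3.47 × 46.67 ≈ 162 years.

approximately 162 years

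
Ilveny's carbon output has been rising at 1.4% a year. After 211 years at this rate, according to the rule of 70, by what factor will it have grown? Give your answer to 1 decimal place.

Doubling time ≈ 70/1.4 = 50.00 years.
211 years / 50.00 ≈ 4.22 doublings → factor 2^4.22 ≈ 18.6.

around 18.6 times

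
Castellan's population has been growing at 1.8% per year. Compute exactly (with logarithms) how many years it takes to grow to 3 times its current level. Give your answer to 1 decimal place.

t = ln(3) / ln(1 + 0.018) = 1.0986 / 0.017840 ≈ 61.58.

61.6 years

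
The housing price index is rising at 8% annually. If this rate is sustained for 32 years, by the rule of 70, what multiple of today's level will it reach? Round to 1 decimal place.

around 12.6 times

Doubling time ≈ 70/8 = 8.75 years.
32 years / 8.75 ≈ 3.66 doublings → factor 2^3.66 ≈ 12.6.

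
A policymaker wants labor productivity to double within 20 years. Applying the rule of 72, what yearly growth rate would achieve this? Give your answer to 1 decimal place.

72 / 20 ≈ 3.60, so about 3.6% per year.

roughly 3.6%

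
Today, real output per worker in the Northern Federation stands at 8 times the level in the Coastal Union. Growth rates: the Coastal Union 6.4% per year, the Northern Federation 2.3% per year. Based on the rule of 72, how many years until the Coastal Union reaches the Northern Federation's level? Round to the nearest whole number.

the Coastal Union gains on the Northern Federation at 6.4% − 2.3% = 4.1 points a year.
At that relative rate the gap halves every 72/4.1 ≈ 17.56 years.
An 8 times gap closes after 3 halvings: 3 × 17.56 ≈ 53 years.

approximately 53 years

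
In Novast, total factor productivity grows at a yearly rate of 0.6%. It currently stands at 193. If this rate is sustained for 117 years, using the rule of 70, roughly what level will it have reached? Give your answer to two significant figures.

Doubling time ≈ 70/0.6 = 116.67 years.
117 years is 117/116.67 ≈ 1.00 doublings, a factor of 2^1.00 ≈ 2.00.
193 × 2.00 ≈ 390.

approximately 390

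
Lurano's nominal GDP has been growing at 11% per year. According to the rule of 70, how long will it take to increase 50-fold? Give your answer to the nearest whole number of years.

Doubling time ≈ 70/11 = 6.36 years.
Reaching 50× takes log₂(50) ≈ 5.64 doublings.
5.64 × 6.36 ≈ 36 years.

about 36 years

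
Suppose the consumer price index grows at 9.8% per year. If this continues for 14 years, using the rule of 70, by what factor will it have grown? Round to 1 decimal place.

Doubles every ≈ 7.14 years (70/9.8).
14 years is 1.96 doublings; 2^1.96 ≈ 3.9×.

3.9 times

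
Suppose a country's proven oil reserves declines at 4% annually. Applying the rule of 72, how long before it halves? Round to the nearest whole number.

approximately 18 years

Falling at 4%, it halves about every 72/4 = 18.00 years.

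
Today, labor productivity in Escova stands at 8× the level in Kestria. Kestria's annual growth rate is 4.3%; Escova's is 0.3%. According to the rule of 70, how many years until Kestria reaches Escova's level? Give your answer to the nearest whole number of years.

approximately 53 years

The growth-rate gap is 4.3% − 0.3% = 4 percentage points.
So the ratio between them halves every 70/4 ≈ 17.50 years.
An 8× gap closes after 3 halvings: 3 × 17.50 ≈ 53 years.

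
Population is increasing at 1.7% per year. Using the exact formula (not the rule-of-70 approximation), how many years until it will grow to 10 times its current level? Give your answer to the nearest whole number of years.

137 years

t = ln(10) / ln(1 + 0.017) = 2.3026 / 0.016857 ≈ 136.60.
≈ 137 years.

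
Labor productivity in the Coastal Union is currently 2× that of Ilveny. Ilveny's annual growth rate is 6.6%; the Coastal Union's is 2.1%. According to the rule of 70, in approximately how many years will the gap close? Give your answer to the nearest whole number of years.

around 16 years

Ilveny gains on the Coastal Union at 6.6% − 2.1% = 4.5 points a year.
At that relative rate the gap halves every 70/4.5 ≈ 15.56 years.
A 2× gap closes after 1 halving: 1 × 15.56 ≈ 16 years.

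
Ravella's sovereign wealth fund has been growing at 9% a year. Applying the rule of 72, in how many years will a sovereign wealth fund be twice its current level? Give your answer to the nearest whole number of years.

about 8 years

At 9%, doubling takes about 72/9 = 8.00 years.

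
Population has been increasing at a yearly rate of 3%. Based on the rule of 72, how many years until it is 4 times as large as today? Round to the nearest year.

around 48 years

Doubling time ≈ 72/3 = 24.00 years.
Getting to 4× needs 2 doublings: 2 × 24.00 ≈ 48 years.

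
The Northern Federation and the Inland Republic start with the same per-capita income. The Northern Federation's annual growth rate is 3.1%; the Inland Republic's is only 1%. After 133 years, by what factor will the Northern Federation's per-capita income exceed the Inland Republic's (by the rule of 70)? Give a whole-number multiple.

around 16 times

the Northern Federation pulls ahead at 2.1 pp per year, so the ratio doubles every 70/2.1 ≈ 33.33 years.
In 133 years that's 3.99 doublings: 2^3.99 ≈ 16.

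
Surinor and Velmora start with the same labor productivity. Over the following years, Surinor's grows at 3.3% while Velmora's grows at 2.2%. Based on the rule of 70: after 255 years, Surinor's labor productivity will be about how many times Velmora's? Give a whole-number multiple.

approximately 16 times

Rate gap = 3.3% − 2.2% = 1.1 points.
The ratio doubles every 70/1.1 ≈ 63.64 years.
255/63.64 ≈ 4.01 doublings → ratio ≈ 2^4.01 ≈ 16.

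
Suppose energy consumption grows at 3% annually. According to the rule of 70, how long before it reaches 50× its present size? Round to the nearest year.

approximately 132 years

At 3% it doubles every 70/3 ≈ 23.33 years.
50× is log₂ 50 ≈ 5.64 doublings, so ≈ 5.64 × 23.33 = 132 years.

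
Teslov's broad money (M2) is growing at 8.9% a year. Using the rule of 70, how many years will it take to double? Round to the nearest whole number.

At 8.9%, doubling takes about 70/8.9 = 7.87 years.

around 8 years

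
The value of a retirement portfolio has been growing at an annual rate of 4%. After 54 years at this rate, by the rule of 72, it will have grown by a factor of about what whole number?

≈ 8 times

Doubling time ≈ 72/4 = 18.00 years.
54/18.00 ≈ 3 doublings, so about 2^3 = 8×.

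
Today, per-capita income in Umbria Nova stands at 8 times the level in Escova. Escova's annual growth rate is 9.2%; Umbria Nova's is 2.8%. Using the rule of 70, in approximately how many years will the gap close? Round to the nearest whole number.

33 years

What matters is the difference: 6.4 pp.
Rule of 70 on the gap: the ratio halves every 70/6.4 ≈ 10.94 years.
An 8 times gap closes after 3 halvings: 3 × 10.94 ≈ 33 years.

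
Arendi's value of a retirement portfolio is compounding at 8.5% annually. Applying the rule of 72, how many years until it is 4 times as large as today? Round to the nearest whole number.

about 17 years

Doubling time ≈ 72/8.5 = 8.47 years.
Getting to 4× needs 2 doublings: 2 × 8.47 ≈ 17 years.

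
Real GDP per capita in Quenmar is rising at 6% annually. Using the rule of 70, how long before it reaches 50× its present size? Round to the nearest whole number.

66 years

Doubling time ≈ 70/6 = 11.67 years.
50× is log₂ 50 ≈ 5.64 doublings, so ≈ 5.64 × 11.67 = 66 years.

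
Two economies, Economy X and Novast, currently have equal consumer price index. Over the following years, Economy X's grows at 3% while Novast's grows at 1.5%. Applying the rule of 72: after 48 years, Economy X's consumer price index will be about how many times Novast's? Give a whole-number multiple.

Rate gap = 3% − 1.5% = 1.5 points.
The ratio doubles every 72/1.5 ≈ 48.00 years.
48/48.00 ≈ 1.00 doublings → ratio ≈ 2^1.00 ≈ 2.

around 2 times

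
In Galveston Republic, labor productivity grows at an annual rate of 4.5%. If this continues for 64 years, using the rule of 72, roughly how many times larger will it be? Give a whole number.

roughly 16 times

Doubling time ≈ 72/4.5 = 16.00 years.
64/16.00 ≈ 4 doublings, so about 2^4 = 16×.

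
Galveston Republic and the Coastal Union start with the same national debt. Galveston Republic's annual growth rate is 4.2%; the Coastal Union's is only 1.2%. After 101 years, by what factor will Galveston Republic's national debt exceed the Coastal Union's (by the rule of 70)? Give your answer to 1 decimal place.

approximately 20.1 times

Only the 3-point difference matters.
70/3 ≈ 23.33 years per doubling of the ratio; 101 years gives 4.33 doublings, so ≈ 20.1×.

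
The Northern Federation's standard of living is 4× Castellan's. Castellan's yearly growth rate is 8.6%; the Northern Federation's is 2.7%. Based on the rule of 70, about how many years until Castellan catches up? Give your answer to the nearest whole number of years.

What matters is the difference: 5.9 pp.
Rule of 70 on the gap: the ratio halves every 70/5.9 ≈ 11.86 years.
A 4× gap closes after 2 halvings: 2 × 11.86 ≈ 24 years.

24 years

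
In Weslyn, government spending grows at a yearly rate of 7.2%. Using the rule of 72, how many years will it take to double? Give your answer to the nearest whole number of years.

≈ 10 years

72/7.2 ≈ 10.00, so it doubles roughly every 10 years.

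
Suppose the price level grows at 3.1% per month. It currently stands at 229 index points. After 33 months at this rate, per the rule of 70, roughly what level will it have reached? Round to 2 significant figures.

It doubles every 70/3.1 ≈ 22.58 months, so 33 months is 1.46 doublings.
2^1.46 ≈ 2.75; 229 × 2.75 ≈ 630 index points.

roughly 630 index points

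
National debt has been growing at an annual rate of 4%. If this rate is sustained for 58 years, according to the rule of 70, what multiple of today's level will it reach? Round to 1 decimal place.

Doubles every ≈ 17.50 years (70/4).
58 years is 3.31 doublings; 2^3.31 ≈ 9.9×.

≈ 9.9 times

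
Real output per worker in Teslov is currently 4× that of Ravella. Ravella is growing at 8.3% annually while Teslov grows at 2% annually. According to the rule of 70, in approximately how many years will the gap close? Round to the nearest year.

The growth-rate gap is 8.3% − 2% = 6.3 percentage points.
So the ratio between them halves every 70/6.3 ≈ 11.11 years.
A 4× gap closes after 2 halvings: 2 × 11.11 ≈ 22 years.

around 22 years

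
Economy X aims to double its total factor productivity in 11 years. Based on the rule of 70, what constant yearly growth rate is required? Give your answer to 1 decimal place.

70 / 11 ≈ 6.36, so about 6.4% per year.

roughly 6.4%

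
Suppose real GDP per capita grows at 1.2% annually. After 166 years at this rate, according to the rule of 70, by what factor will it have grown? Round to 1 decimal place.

Doubling time ≈ 70/1.2 = 58.33 years.
166 years / 58.33 ≈ 2.85 doublings → factor 2^2.85 ≈ 7.2.

about 7.2 times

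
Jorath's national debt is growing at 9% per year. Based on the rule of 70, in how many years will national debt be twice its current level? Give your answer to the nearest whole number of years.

about 8 years

70/9 ≈ 7.78, so it doubles roughly every 8 years.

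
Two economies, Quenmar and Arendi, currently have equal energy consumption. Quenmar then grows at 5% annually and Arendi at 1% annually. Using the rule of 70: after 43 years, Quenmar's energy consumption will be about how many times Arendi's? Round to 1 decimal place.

around 5.5 times

Quenmar pulls ahead at 4 pp per year, so the ratio doubles every 70/4 ≈ 17.50 years.
In 43 years that's 2.46 doublings: 2^2.46 ≈ 5.5.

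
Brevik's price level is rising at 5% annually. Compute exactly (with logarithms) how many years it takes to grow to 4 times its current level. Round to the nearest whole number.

t = ln(4) / ln(1 + 0.05) = 1.3863 / 0.048790 ≈ 28.41.
≈ 28 years.

28 years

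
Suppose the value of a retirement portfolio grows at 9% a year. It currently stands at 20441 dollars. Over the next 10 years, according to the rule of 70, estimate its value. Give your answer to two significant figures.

It doubles every 70/9 ≈ 7.78 years, so 10 years is 1.29 doublings.
2^1.29 ≈ 2.45; 20441 × 2.45 ≈ 50000 dollars.

around 50000 dollars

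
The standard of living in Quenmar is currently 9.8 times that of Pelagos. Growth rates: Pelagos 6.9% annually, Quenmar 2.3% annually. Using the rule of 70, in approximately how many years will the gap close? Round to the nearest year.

Pelagos gains on Quenmar at 6.9% − 2.3% = 4.6 points a year.
At that relative rate the gap halves every 70/4.6 ≈ 15.22 years.
A 9.8 times gap takes log₂(9.8) ≈ 3.29 halvings to close: 3.29 × 15.22 ≈ 50 years.

around 50 years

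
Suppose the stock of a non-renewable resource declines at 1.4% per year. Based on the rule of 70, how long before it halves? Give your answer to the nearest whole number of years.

approximately 50 years

Halving time ≈ 70 / 1.4 = 50.00 → 50 years.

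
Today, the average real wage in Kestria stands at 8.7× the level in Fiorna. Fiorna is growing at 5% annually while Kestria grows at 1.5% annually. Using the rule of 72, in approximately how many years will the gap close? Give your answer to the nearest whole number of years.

≈ 64 years

Fiorna gains on Kestria at 5% − 1.5% = 3.5 points a year.
At that relative rate the gap halves every 72/3.5 ≈ 20.57 years.
An 8.7× gap takes log₂(8.7) ≈ 3.12 halvings to close: 3.12 × 20.57 ≈ 64 years.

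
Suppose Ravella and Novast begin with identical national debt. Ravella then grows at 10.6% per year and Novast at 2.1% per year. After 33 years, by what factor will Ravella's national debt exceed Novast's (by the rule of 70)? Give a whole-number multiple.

Rate gap = 10.6% − 2.1% = 8.5 points.
The ratio doubles every 70/8.5 ≈ 8.24 years.
33/8.24 ≈ 4.00 doublings → ratio ≈ 2^4.00 ≈ 16.

16 times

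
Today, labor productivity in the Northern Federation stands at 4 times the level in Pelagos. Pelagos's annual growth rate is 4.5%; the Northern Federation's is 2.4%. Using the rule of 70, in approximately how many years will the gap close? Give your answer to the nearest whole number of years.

roughly 67 years

What matters is the difference: 2.1 pp.
Rule of 70 on the gap: the ratio halves every 70/2.1 ≈ 33.33 years.
A 4 times gap closes after 2 halvings: 2 × 33.33 ≈ 67 years.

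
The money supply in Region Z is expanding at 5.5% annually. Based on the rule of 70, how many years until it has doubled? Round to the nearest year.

At 5.5%, doubling takes about 70/5.5 = 12.73 years.

≈ 13 years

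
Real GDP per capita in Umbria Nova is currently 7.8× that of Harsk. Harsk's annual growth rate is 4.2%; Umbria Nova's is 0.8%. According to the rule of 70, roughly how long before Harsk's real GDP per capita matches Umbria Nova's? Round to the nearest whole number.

approximately 61 years

The growth-rate gap is 4.2% − 0.8% = 3.4 percentage points.
So the ratio between them halves every 70/3.4 ≈ 20.59 years.
A 7.8× gap takes log₂(7.8) ≈ 2.96 halvings to close: 2.96 × 20.59 ≈ 61 years.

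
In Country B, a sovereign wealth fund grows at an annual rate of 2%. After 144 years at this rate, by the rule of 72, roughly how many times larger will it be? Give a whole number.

roughly 16 times

Doubling time ≈ 72/2 = 36.00 years.
144/36.00 ≈ 4 doublings, so about 2^4 = 16×.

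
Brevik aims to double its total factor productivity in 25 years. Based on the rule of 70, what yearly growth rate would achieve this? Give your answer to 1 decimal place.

about 2.8%

70 / 25 ≈ 2.80, so about 2.8% per year.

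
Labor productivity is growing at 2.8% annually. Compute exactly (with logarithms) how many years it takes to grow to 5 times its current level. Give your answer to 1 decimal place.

t = ln(5) / ln(1 + 0.028) = 1.6094 / 0.027615 ≈ 58.28.

58.3 years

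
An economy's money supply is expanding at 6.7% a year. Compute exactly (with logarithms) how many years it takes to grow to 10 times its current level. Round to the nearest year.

36 years

t = ln(10) / ln(1 + 0.067) = 2.3026 / 0.064851 ≈ 35.51.
≈ 36 years.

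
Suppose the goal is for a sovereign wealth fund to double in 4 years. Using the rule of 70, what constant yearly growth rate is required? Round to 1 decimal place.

approximately 17.5%

70 / 4 ≈ 17.50, so about 17.5% per year.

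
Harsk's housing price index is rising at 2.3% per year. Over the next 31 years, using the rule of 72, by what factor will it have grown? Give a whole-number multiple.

Doubling time ≈ 72/2.3 = 31.30 years.
31/31.30 ≈ 1 doubling, so about 2^1 = 2×.

2 times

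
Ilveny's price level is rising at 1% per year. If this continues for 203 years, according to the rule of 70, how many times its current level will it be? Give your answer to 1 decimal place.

Doubles every ≈ 70.00 years (70/1).
203 years is 2.90 doublings; 2^2.90 ≈ 7.5×.

around 7.5 times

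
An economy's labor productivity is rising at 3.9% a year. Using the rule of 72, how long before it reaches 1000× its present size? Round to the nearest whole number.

about 184 years

One doubling takes 72/3.9 = 18.46 years.
Reaching 1000× takes log₂(1000) ≈ 9.97 doublings.
9.97 × 18.46 ≈ 184 years.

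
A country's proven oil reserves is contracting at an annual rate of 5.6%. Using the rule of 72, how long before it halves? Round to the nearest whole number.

13 years

Falling at 5.6%, it halves about every 72/5.6 = 12.86 years.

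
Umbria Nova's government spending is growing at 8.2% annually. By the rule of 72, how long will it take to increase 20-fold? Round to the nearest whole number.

≈ 38 years

One doubling takes 72/8.2 = 8.78 years.
Reaching 20× takes log₂(20) ≈ 4.32 doublings.
4.32 × 8.78 ≈ 38 years.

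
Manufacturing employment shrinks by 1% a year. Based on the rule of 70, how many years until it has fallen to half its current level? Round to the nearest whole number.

70 years

Falling at 1%, it halves about every 70/1 = 70.00 years.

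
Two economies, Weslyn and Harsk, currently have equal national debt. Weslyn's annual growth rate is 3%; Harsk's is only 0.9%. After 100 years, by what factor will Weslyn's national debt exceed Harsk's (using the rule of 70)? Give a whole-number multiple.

approximately 8 times

Only the 2.1-point difference matters.
70/2.1 ≈ 33.33 years per doubling of the ratio; 100 years gives 3.00 doublings, so ≈ 8×.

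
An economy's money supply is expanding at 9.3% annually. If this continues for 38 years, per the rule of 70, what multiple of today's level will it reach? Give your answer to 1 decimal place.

approximately 33.1 times

Doubling time ≈ 70/9.3 = 7.53 years.
38 years / 7.53 ≈ 5.05 doublings → factor 2^5.05 ≈ 33.1.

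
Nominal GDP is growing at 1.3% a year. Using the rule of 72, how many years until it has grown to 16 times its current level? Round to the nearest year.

≈ 222 years

At 1.3% it doubles every 72/1.3 ≈ 55.38 years.
16× is 4 doublings, so 4 × 55.38 ≈ 222 years.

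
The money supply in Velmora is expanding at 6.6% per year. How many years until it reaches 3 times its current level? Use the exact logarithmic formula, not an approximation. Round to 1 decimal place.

17.2 years

t = ln(3) / ln(1 + 0.066) = 1.0986 / 0.063913 ≈ 17.19.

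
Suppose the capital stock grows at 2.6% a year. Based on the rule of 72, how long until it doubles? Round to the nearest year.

around 28 years

72/2.6 ≈ 27.69, so it doubles roughly every 28 years.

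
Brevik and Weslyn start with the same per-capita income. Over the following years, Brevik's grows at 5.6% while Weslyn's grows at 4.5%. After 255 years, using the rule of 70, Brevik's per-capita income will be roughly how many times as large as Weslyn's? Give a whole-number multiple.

Brevik pulls ahead at 1.1 pp per year, so the ratio doubles every 70/1.1 ≈ 63.64 years.
In 255 years that's 4.01 doublings: 2^4.01 ≈ 16.

≈ 16 times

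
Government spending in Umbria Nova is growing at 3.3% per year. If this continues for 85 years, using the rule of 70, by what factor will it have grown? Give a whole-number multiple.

Doubling time ≈ 70/3.3 = 21.21 years.
85/21.21 ≈ 4 doublings, so about 2^4 = 16×.

about 16 times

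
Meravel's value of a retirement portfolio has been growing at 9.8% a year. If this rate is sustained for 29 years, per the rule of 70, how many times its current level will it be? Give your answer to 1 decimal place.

Doubles every ≈ 7.14 years (70/9.8).
29 years is 4.06 doublings; 2^4.06 ≈ 16.7×.

approximately 16.7 times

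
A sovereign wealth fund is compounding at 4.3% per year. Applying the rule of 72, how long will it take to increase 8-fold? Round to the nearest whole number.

roughly 50 years

One doubling takes 72/4.3 = 16.74 years.
8× is 3 doublings, so 3 × 16.74 ≈ 50 years.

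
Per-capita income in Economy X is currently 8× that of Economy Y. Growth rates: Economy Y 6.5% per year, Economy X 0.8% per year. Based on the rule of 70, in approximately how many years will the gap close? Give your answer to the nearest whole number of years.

roughly 37 years

What matters is the difference: 5.7 pp.
Rule of 70 on the gap: the ratio halves every 70/5.7 ≈ 12.28 years.
An 8× gap closes after 3 halvings: 3 × 12.28 ≈ 37 years.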